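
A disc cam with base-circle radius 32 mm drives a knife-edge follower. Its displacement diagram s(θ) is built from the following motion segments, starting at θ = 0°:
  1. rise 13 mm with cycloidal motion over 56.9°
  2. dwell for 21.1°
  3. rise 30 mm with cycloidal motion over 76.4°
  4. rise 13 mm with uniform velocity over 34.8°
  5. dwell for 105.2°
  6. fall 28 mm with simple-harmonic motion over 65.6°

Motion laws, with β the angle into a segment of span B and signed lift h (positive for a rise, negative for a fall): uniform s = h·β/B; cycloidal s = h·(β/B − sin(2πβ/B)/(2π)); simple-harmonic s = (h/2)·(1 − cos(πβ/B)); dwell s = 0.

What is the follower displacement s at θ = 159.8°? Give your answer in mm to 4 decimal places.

seg 1 [0°–56.9°] cycloidal, h=13: full span → s += 13 → s = 13.0000
seg 2 [56.9°–78°] dwell: s stays 13.0000
seg 3 [78°–154.4°] cycloidal, h=30: full span → s += 30 → s = 43.0000
seg 4 [154.4°–189.2°] uniform, h=13: θ=159.8° here. β=5.4, B=34.8. 13·5.4/34.8 = 2.0172 → s = 45.0172

45.0172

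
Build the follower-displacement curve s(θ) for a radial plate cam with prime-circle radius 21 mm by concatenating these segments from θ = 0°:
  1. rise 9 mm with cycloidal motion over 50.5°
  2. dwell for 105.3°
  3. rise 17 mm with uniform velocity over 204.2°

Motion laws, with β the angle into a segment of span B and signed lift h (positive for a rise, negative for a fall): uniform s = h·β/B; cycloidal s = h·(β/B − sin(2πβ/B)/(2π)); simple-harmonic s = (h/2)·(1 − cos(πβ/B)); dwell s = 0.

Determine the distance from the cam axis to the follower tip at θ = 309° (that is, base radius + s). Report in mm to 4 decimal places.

seg 1 [0°–50.5°] cycloidal, h=9: full span → s += 9 → s = 9.0000
seg 2 [50.5°–155.8°] dwell: s stays 9.0000
seg 3 [155.8°–360°] uniform, h=17: θ=309° here. β=153.2, B=204.2. 17·153.2/204.2 = 12.7542 → s = 21.7542
radial distance = base radius + s = 21 + 21.7542 = 42.7542

42.7542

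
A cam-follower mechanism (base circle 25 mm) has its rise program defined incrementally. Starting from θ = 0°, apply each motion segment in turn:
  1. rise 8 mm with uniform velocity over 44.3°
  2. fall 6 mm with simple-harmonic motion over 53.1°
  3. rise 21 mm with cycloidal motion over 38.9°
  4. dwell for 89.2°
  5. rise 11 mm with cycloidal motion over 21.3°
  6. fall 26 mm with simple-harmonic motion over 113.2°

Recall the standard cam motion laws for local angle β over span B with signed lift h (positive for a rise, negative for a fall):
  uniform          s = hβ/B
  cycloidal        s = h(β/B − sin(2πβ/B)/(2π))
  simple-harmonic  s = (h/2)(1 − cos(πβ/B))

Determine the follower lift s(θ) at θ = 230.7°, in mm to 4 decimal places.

seg 1 [0°–44.3°] uniform, h=8: full span → s += 8 → s = 8.0000
seg 2 [44.3°–97.4°] simple-harmonic, h=-6: full span → s += -6 → s = 2.0000
seg 3 [97.4°–136.3°] cycloidal, h=21: full span → s += 21 → s = 23.0000
seg 4 [136.3°–225.5°] dwell: s stays 23.0000
seg 5 [225.5°–246.8°] cycloidal, h=11: θ=230.7° here. β=5.2, B=21.3. 11·(0.2441 − sin(2π·0.2441)/(2π)) = 0.9359 → s = 23.9359

23.9359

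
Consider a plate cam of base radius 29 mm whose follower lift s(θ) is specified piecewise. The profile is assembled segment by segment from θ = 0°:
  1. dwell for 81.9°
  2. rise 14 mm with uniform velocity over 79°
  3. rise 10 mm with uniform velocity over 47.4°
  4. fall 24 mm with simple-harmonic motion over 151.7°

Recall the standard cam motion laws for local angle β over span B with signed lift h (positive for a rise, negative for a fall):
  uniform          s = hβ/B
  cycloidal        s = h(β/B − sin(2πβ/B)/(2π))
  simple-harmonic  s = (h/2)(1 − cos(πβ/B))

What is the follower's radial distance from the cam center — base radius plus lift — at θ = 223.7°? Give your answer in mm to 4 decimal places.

seg 1 [0°–81.9°] dwell: s stays 0.0000
seg 2 [81.9°–160.9°] uniform, h=14: full span → s += 14 → s = 14.0000
seg 3 [160.9°–208.3°] uniform, h=10: full span → s += 10 → s = 24.0000
seg 4 [208.3°–360°] simple-harmonic, h=-24: θ=223.7° here. β=15.4, B=151.7. -24/2·(1 − cos(π·0.1015)) = -0.6051 → s = 23.3949
radial distance = base radius + s = 29 + 23.3949 = 52.3949

52.3949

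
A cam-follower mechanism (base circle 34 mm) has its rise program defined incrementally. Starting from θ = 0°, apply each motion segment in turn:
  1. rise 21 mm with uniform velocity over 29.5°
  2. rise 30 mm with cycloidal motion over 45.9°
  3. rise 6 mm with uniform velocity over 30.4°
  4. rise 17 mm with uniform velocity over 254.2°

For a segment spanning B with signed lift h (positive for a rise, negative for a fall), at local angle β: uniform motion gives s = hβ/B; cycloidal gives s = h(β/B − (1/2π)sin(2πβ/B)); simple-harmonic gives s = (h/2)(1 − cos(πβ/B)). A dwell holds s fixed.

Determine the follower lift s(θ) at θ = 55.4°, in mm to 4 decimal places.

seg 1 [0°–29.5°] uniform, h=21: full span → s += 21 → s = 21.0000
seg 2 [29.5°–75.4°] cycloidal, h=30: θ=55.4° here. β=25.9, B=45.9. 30·(0.5643 − sin(2π·0.5643)/(2π)) = 18.8042 → s = 39.8042

39.8042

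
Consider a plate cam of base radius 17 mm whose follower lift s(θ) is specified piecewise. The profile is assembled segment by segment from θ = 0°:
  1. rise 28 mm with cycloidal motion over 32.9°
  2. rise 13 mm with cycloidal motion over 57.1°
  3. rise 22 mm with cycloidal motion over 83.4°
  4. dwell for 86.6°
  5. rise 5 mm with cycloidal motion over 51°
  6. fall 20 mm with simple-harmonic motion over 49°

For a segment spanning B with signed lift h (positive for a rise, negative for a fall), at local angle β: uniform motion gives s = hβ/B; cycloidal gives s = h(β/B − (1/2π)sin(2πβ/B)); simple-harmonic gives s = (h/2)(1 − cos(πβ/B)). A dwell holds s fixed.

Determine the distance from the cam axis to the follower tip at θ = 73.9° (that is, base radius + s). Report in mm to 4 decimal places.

seg 1 [0°–32.9°] cycloidal, h=28: full span → s += 28 → s = 28.0000
seg 2 [32.9°–90°] cycloidal, h=13: θ=73.9° here. β=41, B=57.1. 13·(0.7180 − sin(2π·0.7180)/(2π)) = 11.3619 → s = 39.3619
radial distance = base radius + s = 17 + 39.3619 = 56.3619

56.3619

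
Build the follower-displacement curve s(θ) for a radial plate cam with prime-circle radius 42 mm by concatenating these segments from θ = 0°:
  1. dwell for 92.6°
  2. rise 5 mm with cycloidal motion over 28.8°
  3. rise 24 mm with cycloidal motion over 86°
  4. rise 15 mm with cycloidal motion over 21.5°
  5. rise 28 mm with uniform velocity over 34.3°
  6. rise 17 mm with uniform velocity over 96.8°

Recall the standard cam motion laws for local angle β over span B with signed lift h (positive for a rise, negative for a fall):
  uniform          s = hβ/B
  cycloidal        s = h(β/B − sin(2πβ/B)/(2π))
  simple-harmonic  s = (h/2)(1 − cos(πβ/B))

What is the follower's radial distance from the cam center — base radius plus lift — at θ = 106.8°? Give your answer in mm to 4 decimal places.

seg 1 [0°–92.6°] dwell: s stays 0.0000
seg 2 [92.6°–121.4°] cycloidal, h=5: θ=106.8° here. β=14.2, B=28.8. 5·(0.4931 − sin(2π·0.4931)/(2π)) = 2.4306 → s = 2.4306
radial distance = base radius + s = 42 + 2.4306 = 44.4306

44.4306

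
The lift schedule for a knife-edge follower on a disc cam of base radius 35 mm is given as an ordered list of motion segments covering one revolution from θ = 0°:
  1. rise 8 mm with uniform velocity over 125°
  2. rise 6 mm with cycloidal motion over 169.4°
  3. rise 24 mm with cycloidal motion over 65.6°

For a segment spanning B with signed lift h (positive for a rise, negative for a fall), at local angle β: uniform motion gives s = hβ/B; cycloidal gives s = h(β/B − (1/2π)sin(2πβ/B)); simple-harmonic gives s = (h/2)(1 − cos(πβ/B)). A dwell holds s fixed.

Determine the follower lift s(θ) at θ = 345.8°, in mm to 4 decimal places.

seg 1 [0°–125°] uniform, h=8: full span → s += 8 → s = 8.0000
seg 2 [125°–294.4°] cycloidal, h=6: full span → s += 6 → s = 14.0000
seg 3 [294.4°–360°] cycloidal, h=24: θ=345.8° here. β=51.4, B=65.6. 24·(0.7835 − sin(2π·0.7835)/(2π)) = 22.5401 → s = 36.5401

36.5401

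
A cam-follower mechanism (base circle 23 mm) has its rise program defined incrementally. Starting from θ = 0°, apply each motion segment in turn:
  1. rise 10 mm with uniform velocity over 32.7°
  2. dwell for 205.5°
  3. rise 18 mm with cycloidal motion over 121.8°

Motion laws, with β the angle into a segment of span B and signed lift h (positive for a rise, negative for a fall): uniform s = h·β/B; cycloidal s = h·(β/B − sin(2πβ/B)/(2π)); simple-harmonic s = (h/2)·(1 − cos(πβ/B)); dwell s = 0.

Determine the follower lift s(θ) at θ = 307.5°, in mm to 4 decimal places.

seg 1 [0°–32.7°] uniform, h=10: full span → s += 10 → s = 10.0000
seg 2 [32.7°–238.2°] dwell: s stays 10.0000
seg 3 [238.2°–360°] cycloidal, h=18: θ=307.5° here. β=69.3, B=121.8. 18·(0.5690 − sin(2π·0.5690)/(2π)) = 11.4443 → s = 21.4443

21.4443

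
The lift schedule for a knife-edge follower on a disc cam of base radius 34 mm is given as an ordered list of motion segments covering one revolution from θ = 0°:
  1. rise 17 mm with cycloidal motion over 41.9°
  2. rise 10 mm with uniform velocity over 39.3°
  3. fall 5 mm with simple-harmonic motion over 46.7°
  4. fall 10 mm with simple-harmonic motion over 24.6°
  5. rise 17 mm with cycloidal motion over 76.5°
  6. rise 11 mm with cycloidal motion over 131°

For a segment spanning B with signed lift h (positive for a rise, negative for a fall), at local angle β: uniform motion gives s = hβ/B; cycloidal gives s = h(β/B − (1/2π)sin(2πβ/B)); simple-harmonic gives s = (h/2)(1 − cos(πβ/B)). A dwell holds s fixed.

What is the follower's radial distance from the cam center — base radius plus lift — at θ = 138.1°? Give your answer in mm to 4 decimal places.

seg 1 [0°–41.9°] cycloidal, h=17: full span → s += 17 → s = 17.0000
seg 2 [41.9°–81.2°] uniform, h=10: full span → s += 10 → s = 27.0000
seg 3 [81.2°–127.9°] simple-harmonic, h=-5: full span → s += -5 → s = 22.0000
seg 4 [127.9°–152.5°] simple-harmonic, h=-10: θ=138.1° here. β=10.2, B=24.6. -10/2·(1 − cos(π·0.4146)) = -3.6751 → s = 18.3249
radial distance = base radius + s = 34 + 18.3249 = 52.3249

52.3249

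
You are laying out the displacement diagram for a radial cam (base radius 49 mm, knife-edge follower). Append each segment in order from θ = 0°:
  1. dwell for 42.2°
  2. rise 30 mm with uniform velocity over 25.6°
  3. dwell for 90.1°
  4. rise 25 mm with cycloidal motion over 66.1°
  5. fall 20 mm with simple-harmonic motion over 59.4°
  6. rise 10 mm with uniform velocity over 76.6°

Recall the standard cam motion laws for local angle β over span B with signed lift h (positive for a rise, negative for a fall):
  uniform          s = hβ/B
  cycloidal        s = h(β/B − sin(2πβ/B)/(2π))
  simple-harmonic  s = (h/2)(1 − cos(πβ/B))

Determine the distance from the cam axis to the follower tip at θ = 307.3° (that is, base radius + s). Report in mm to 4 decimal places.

seg 1 [0°–42.2°] dwell: s stays 0.0000
seg 2 [42.2°–67.8°] uniform, h=30: full span → s += 30 → s = 30.0000
seg 3 [67.8°–157.9°] dwell: s stays 30.0000
seg 4 [157.9°–224°] cycloidal, h=25: full span → s += 25 → s = 55.0000
seg 5 [224°–283.4°] simple-harmonic, h=-20: full span → s += -20 → s = 35.0000
seg 6 [283.4°–360°] uniform, h=10: θ=307.3° here. β=23.9, B=76.6. 10·23.9/76.6 = 3.1201 → s = 38.1201
radial distance = base radius + s = 49 + 38.1201 = 87.1201

87.1201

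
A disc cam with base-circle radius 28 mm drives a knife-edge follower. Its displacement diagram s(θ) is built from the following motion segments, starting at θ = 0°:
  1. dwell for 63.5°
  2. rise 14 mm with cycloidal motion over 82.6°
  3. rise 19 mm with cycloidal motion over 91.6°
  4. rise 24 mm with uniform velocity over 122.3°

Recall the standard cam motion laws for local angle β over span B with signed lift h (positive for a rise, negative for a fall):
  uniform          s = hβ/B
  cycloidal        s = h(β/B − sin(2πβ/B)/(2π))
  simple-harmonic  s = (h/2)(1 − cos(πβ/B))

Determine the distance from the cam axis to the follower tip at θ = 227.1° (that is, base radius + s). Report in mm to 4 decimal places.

seg 1 [0°–63.5°] dwell: s stays 0.0000
seg 2 [63.5°–146.1°] cycloidal, h=14: full span → s += 14 → s = 14.0000
seg 3 [146.1°–237.7°] cycloidal, h=19: θ=227.1° here. β=81, B=91.6. 19·(0.8843 − sin(2π·0.8843)/(2π)) = 18.8113 → s = 32.8113
radial distance = base radius + s = 28 + 32.8113 = 60.8113

60.8113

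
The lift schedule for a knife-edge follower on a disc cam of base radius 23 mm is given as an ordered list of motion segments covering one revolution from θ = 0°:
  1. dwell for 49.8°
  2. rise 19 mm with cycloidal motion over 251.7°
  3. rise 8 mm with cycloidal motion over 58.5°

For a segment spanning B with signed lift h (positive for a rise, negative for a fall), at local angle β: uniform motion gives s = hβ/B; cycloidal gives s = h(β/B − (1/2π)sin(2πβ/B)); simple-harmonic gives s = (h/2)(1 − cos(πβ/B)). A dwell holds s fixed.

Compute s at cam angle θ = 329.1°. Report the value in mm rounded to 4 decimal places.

seg 1 [0°–49.8°] dwell: s stays 0.0000
seg 2 [49.8°–301.5°] cycloidal, h=19: full span → s += 19 → s = 19.0000
seg 3 [301.5°–360°] cycloidal, h=8: θ=329.1° here. β=27.6, B=58.5. 8·(0.4718 − sin(2π·0.4718)/(2π)) = 3.5499 → s = 22.5499

22.5499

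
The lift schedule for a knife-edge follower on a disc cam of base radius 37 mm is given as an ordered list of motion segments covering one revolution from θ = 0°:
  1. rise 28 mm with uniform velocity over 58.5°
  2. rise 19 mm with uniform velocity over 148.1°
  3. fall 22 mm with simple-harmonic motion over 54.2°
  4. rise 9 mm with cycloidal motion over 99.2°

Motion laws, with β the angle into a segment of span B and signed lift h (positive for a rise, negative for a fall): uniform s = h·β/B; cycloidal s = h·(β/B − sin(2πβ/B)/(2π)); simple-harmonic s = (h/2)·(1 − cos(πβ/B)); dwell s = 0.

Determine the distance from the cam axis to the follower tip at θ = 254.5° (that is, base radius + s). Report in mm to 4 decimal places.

seg 1 [0°–58.5°] uniform, h=28: full span → s += 28 → s = 28.0000
seg 2 [58.5°–206.6°] uniform, h=19: full span → s += 19 → s = 47.0000
seg 3 [206.6°–260.8°] simple-harmonic, h=-22: θ=254.5° here. β=47.9, B=54.2. -22/2·(1 − cos(π·0.8838)) = -21.2747 → s = 25.7253
radial distance = base radius + s = 37 + 25.7253 = 62.7253

62.7253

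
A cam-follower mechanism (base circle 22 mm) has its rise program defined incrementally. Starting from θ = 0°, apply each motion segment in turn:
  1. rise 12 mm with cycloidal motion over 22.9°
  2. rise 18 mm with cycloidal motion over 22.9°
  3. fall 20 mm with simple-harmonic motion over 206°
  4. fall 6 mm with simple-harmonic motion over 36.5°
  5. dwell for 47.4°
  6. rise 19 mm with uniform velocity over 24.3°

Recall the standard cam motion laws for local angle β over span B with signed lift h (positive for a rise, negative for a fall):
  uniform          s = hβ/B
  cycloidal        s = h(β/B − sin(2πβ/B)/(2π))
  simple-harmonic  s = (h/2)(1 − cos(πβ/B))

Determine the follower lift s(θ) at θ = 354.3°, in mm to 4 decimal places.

seg 1 [0°–22.9°] cycloidal, h=12: full span → s += 12 → s = 12.0000
seg 2 [22.9°–45.8°] cycloidal, h=18: full span → s += 18 → s = 30.0000
seg 3 [45.8°–251.8°] simple-harmonic, h=-20: full span → s += -20 → s = 10.0000
seg 4 [251.8°–288.3°] simple-harmonic, h=-6: full span → s += -6 → s = 4.0000
seg 5 [288.3°–335.7°] dwell: s stays 4.0000
seg 6 [335.7°–360°] uniform, h=19: θ=354.3° here. β=18.6, B=24.3. 19·18.6/24.3 = 14.5432 → s = 18.5432

18.5432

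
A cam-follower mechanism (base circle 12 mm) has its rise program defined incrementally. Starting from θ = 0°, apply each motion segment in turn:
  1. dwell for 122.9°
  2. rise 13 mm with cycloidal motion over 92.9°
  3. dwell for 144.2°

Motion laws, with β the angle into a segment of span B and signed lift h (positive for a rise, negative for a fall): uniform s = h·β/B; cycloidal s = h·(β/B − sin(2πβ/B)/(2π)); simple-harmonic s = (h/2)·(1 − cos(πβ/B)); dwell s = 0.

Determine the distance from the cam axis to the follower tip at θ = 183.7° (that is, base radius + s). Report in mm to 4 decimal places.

seg 1 [0°–122.9°] dwell: s stays 0.0000
seg 2 [122.9°–215.8°] cycloidal, h=13: θ=183.7° here. β=60.8, B=92.9. 13·(0.6545 − sin(2π·0.6545)/(2π)) = 10.2154 → s = 10.2154
radial distance = base radius + s = 12 + 10.2154 = 22.2154

22.2154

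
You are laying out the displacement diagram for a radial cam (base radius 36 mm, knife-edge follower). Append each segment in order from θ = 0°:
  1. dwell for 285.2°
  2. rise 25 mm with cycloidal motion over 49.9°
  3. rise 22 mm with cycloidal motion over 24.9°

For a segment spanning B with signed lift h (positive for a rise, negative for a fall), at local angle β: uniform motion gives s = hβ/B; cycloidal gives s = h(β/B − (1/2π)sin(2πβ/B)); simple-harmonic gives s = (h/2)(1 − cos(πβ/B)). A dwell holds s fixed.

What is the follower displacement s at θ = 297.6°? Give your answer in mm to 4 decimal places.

seg 1 [0°–285.2°] dwell: s stays 0.0000
seg 2 [285.2°–335.1°] cycloidal, h=25: θ=297.6° here. β=12.4, B=49.9. 25·(0.2485 − sin(2π·0.2485)/(2π)) = 2.2337 → s = 2.2337

2.2337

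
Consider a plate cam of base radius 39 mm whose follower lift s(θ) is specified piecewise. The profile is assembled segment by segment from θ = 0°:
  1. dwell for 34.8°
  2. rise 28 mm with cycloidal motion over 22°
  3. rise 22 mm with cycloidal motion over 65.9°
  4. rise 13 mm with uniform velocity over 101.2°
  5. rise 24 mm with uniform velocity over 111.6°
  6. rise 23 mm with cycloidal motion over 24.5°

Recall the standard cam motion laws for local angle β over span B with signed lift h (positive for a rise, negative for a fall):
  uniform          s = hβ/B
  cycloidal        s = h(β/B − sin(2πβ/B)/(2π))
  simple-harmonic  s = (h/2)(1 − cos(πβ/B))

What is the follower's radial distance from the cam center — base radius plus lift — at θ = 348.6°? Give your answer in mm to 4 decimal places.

seg 1 [0°–34.8°] dwell: s stays 0.0000
seg 2 [34.8°–56.8°] cycloidal, h=28: full span → s += 28 → s = 28.0000
seg 3 [56.8°–122.7°] cycloidal, h=22: full span → s += 22 → s = 50.0000
seg 4 [122.7°–223.9°] uniform, h=13: full span → s += 13 → s = 63.0000
seg 5 [223.9°–335.5°] uniform, h=24: full span → s += 24 → s = 87.0000
seg 6 [335.5°–360°] cycloidal, h=23: θ=348.6° here. β=13.1, B=24.5. 23·(0.5347 − sin(2π·0.5347)/(2π)) = 13.0896 → s = 100.0896
radial distance = base radius + s = 39 + 100.0896 = 139.0896

139.0896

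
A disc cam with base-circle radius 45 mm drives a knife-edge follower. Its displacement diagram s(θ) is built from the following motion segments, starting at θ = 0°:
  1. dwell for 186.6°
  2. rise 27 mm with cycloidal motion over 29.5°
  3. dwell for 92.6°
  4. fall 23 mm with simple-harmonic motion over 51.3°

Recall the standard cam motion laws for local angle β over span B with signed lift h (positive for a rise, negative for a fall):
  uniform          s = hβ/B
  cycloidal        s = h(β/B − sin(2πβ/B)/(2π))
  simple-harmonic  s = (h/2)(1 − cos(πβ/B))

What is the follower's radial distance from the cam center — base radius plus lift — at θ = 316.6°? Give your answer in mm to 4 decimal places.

seg 1 [0°–186.6°] dwell: s stays 0.0000
seg 2 [186.6°–216.1°] cycloidal, h=27: full span → s += 27 → s = 27.0000
seg 3 [216.1°–308.7°] dwell: s stays 27.0000
seg 4 [308.7°–360°] simple-harmonic, h=-23: θ=316.6° here. β=7.9, B=51.3. -23/2·(1 − cos(π·0.1540)) = -1.3198 → s = 25.6802
radial distance = base radius + s = 45 + 25.6802 = 70.6802

70.6802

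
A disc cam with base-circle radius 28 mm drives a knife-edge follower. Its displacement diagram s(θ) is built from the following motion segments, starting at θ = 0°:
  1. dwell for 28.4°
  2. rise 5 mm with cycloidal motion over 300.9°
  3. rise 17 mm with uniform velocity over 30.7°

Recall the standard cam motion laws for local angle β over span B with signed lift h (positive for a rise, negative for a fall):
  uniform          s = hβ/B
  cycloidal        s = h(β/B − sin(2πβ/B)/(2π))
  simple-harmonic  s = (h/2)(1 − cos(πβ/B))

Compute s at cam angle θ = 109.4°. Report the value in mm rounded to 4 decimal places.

seg 1 [0°–28.4°] dwell: s stays 0.0000
seg 2 [28.4°–329.3°] cycloidal, h=5: θ=109.4° here. β=81, B=300.9. 5·(0.2692 − sin(2π·0.2692)/(2π)) = 0.5560 → s = 0.5560

0.5560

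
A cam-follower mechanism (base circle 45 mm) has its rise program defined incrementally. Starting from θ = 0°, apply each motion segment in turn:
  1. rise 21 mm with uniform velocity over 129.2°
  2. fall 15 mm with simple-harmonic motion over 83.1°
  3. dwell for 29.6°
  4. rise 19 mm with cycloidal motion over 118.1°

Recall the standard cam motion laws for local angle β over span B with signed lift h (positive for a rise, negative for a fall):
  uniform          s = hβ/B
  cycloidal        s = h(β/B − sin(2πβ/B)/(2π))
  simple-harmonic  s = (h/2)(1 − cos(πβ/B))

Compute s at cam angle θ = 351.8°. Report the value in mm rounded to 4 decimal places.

seg 1 [0°–129.2°] uniform, h=21: full span → s += 21 → s = 21.0000
seg 2 [129.2°–212.3°] simple-harmonic, h=-15: full span → s += -15 → s = 6.0000
seg 3 [212.3°–241.9°] dwell: s stays 6.0000
seg 4 [241.9°–360°] cycloidal, h=19: θ=351.8° here. β=109.9, B=118.1. 19·(0.9306 − sin(2π·0.9306)/(2π)) = 18.9586 → s = 24.9586

24.9586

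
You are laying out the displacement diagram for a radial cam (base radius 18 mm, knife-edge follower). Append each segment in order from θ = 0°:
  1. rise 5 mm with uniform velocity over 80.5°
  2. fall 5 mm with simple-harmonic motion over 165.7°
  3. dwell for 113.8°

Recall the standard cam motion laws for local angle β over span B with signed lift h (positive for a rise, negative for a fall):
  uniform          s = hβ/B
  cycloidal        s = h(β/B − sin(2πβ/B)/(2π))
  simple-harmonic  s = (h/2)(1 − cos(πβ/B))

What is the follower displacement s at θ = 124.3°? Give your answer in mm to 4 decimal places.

seg 1 [0°–80.5°] uniform, h=5: full span → s += 5 → s = 5.0000
seg 2 [80.5°–246.2°] simple-harmonic, h=-5: θ=124.3° here. β=43.8, B=165.7. -5/2·(1 − cos(π·0.2643)) = -0.8136 → s = 4.1864

4.1864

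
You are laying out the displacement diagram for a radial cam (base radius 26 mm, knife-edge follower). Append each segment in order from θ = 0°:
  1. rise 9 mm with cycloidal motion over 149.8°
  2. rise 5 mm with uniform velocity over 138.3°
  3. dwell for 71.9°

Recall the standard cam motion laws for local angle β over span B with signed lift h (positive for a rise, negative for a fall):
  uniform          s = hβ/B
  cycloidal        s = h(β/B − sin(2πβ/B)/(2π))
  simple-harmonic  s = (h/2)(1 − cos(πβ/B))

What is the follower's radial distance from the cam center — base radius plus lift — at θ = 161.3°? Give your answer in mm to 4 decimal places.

seg 1 [0°–149.8°] cycloidal, h=9: full span → s += 9 → s = 9.0000
seg 2 [149.8°–288.1°] uniform, h=5: θ=161.3° here. β=11.5, B=138.3. 5·11.5/138.3 = 0.4158 → s = 9.4158
radial distance = base radius + s = 26 + 9.4158 = 35.4158

35.4158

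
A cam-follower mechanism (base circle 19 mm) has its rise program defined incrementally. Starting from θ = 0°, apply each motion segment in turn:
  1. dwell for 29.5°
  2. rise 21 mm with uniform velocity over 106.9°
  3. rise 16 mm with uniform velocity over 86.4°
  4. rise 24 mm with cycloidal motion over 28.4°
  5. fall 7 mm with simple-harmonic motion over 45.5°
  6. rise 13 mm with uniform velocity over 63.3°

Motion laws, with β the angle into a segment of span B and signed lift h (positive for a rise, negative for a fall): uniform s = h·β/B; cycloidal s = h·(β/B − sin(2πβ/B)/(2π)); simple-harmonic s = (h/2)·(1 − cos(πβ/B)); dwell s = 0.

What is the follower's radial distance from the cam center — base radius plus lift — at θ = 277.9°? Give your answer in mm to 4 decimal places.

seg 1 [0°–29.5°] dwell: s stays 0.0000
seg 2 [29.5°–136.4°] uniform, h=21: full span → s += 21 → s = 21.0000
seg 3 [136.4°–222.8°] uniform, h=16: full span → s += 16 → s = 37.0000
seg 4 [222.8°–251.2°] cycloidal, h=24: full span → s += 24 → s = 61.0000
seg 5 [251.2°–296.7°] simple-harmonic, h=-7: θ=277.9° here. β=26.7, B=45.5. -7/2·(1 − cos(π·0.5868)) = -4.4428 → s = 56.5572
radial distance = base radius + s = 19 + 56.5572 = 75.5572

75.5572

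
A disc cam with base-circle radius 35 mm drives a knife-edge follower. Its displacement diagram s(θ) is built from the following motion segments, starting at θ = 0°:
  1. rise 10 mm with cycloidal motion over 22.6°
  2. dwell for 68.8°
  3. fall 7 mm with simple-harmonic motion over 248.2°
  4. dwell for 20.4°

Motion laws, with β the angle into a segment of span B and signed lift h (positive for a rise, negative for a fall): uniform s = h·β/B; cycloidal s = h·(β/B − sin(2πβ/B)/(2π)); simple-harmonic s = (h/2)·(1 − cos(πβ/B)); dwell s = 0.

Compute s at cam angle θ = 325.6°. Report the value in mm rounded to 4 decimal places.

seg 1 [0°–22.6°] cycloidal, h=10: full span → s += 10 → s = 10.0000
seg 2 [22.6°–91.4°] dwell: s stays 10.0000
seg 3 [91.4°–339.6°] simple-harmonic, h=-7: θ=325.6° here. β=234.2, B=248.2. -7/2·(1 − cos(π·0.9436)) = -6.9452 → s = 3.0548

3.0548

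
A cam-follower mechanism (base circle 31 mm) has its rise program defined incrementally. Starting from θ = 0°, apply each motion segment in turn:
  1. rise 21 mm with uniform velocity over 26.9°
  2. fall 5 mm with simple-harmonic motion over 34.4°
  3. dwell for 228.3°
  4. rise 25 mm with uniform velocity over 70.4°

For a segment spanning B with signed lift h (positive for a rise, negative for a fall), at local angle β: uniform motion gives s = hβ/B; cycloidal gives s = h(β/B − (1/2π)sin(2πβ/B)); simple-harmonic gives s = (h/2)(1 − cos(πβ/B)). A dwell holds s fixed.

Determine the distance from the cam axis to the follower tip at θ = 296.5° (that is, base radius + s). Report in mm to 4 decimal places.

seg 1 [0°–26.9°] uniform, h=21: full span → s += 21 → s = 21.0000
seg 2 [26.9°–61.3°] simple-harmonic, h=-5: full span → s += -5 → s = 16.0000
seg 3 [61.3°–289.6°] dwell: s stays 16.0000
seg 4 [289.6°–360°] uniform, h=25: θ=296.5° here. β=6.9, B=70.4. 25·6.9/70.4 = 2.4503 → s = 18.4503
radial distance = base radius + s = 31 + 18.4503 = 49.4503

49.4503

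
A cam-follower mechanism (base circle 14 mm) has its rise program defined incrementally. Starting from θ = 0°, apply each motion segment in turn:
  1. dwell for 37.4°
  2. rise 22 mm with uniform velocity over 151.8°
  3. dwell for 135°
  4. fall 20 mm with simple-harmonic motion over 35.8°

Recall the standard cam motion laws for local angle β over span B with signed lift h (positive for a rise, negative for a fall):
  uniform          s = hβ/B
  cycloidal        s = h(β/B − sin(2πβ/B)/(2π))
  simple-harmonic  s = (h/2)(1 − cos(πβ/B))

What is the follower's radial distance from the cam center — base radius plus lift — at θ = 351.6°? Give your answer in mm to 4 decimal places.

seg 1 [0°–37.4°] dwell: s stays 0.0000
seg 2 [37.4°–189.2°] uniform, h=22: full span → s += 22 → s = 22.0000
seg 3 [189.2°–324.2°] dwell: s stays 22.0000
seg 4 [324.2°–360°] simple-harmonic, h=-20: θ=351.6° here. β=27.4, B=35.8. -20/2·(1 − cos(π·0.7654)) = -17.4040 → s = 4.5960
radial distance = base radius + s = 14 + 4.5960 = 18.5960

18.5960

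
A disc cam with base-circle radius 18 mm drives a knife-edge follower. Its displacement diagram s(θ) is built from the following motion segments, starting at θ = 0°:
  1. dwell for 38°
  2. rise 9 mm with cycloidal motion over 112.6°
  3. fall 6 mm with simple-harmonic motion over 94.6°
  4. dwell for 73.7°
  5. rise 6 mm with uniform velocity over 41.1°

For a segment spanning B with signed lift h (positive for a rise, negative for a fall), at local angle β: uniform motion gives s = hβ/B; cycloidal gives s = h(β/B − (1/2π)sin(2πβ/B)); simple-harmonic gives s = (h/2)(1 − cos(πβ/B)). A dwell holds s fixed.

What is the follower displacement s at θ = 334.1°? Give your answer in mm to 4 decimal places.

seg 1 [0°–38°] dwell: s stays 0.0000
seg 2 [38°–150.6°] cycloidal, h=9: full span → s += 9 → s = 9.0000
seg 3 [150.6°–245.2°] simple-harmonic, h=-6: full span → s += -6 → s = 3.0000
seg 4 [245.2°–318.9°] dwell: s stays 3.0000
seg 5 [318.9°–360°] uniform, h=6: θ=334.1° here. β=15.2, B=41.1. 6·15.2/41.1 = 2.2190 → s = 5.2190

5.2190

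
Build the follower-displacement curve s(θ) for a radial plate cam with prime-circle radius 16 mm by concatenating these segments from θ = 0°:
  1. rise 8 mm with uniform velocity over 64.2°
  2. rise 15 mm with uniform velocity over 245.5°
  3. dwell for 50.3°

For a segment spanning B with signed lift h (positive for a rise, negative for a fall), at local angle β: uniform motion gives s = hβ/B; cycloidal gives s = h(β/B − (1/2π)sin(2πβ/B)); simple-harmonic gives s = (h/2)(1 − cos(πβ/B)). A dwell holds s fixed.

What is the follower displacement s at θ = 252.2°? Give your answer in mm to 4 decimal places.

seg 1 [0°–64.2°] uniform, h=8: full span → s += 8 → s = 8.0000
seg 2 [64.2°–309.7°] uniform, h=15: θ=252.2° here. β=188, B=245.5. 15·188/245.5 = 11.4868 → s = 19.4868

19.4868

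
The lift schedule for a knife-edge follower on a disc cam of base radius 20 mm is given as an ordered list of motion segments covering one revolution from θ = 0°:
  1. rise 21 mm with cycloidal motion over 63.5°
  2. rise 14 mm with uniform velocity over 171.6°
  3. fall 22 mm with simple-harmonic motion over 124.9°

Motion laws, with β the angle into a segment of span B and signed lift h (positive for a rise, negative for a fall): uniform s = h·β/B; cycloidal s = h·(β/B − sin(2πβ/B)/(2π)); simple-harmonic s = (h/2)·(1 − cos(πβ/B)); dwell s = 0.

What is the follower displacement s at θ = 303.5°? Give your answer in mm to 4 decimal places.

seg 1 [0°–63.5°] cycloidal, h=21: full span → s += 21 → s = 21.0000
seg 2 [63.5°–235.1°] uniform, h=14: full span → s += 14 → s = 35.0000
seg 3 [235.1°–360°] simple-harmonic, h=-22: θ=303.5° here. β=68.4, B=124.9. -22/2·(1 − cos(π·0.5476)) = -12.6401 → s = 22.3599

22.3599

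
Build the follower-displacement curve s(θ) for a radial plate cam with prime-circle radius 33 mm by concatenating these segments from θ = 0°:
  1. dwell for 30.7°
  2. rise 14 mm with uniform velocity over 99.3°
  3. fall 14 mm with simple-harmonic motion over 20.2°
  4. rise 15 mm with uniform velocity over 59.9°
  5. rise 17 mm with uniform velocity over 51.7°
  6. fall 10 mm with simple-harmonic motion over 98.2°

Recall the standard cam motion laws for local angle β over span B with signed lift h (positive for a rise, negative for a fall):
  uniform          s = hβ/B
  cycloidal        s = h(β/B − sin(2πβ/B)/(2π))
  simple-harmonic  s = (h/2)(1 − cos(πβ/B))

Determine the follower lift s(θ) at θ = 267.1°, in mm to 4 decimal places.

seg 1 [0°–30.7°] dwell: s stays 0.0000
seg 2 [30.7°–130°] uniform, h=14: full span → s += 14 → s = 14.0000
seg 3 [130°–150.2°] simple-harmonic, h=-14: full span → s += -14 → s = 0.0000
seg 4 [150.2°–210.1°] uniform, h=15: full span → s += 15 → s = 15.0000
seg 5 [210.1°–261.8°] uniform, h=17: full span → s += 17 → s = 32.0000
seg 6 [261.8°–360°] simple-harmonic, h=-10: θ=267.1° here. β=5.3, B=98.2. -10/2·(1 − cos(π·0.0540)) = -0.0717 → s = 31.9283

31.9283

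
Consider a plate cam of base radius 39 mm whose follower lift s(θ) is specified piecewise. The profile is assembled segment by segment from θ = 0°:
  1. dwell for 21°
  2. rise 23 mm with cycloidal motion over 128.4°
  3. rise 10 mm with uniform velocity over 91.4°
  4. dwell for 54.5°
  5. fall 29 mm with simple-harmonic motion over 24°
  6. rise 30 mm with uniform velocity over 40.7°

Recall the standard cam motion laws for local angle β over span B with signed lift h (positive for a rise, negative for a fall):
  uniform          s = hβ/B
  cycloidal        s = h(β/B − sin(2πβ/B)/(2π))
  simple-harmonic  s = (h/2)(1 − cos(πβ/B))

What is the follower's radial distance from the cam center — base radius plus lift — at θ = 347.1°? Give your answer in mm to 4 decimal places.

seg 1 [0°–21°] dwell: s stays 0.0000
seg 2 [21°–149.4°] cycloidal, h=23: full span → s += 23 → s = 23.0000
seg 3 [149.4°–240.8°] uniform, h=10: full span → s += 10 → s = 33.0000
seg 4 [240.8°–295.3°] dwell: s stays 33.0000
seg 5 [295.3°–319.3°] simple-harmonic, h=-29: full span → s += -29 → s = 4.0000
seg 6 [319.3°–360°] uniform, h=30: θ=347.1° here. β=27.8, B=40.7. 30·27.8/40.7 = 20.4914 → s = 24.4914
radial distance = base radius + s = 39 + 24.4914 = 63.4914

63.4914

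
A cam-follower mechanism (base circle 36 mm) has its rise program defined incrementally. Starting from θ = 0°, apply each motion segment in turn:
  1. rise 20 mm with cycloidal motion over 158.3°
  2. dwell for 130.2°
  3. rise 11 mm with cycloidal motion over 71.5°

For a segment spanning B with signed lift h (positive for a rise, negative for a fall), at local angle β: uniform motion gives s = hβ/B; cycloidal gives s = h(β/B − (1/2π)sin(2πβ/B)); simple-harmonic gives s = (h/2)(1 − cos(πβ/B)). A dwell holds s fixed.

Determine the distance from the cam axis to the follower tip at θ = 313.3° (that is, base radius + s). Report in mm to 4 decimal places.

seg 1 [0°–158.3°] cycloidal, h=20: full span → s += 20 → s = 20.0000
seg 2 [158.3°–288.5°] dwell: s stays 20.0000
seg 3 [288.5°–360°] cycloidal, h=11: θ=313.3° here. β=24.8, B=71.5. 11·(0.3469 − sin(2π·0.3469)/(2π)) = 2.3790 → s = 22.3790
radial distance = base radius + s = 36 + 22.3790 = 58.3790

58.3790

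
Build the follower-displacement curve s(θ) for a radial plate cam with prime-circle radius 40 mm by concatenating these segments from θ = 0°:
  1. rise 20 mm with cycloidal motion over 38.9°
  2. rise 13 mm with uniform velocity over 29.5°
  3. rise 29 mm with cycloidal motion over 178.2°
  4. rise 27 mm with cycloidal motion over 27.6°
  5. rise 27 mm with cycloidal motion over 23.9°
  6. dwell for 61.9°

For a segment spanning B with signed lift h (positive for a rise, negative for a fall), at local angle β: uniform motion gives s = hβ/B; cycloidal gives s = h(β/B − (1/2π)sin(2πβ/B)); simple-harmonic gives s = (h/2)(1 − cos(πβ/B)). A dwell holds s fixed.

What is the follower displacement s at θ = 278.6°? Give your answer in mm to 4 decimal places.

seg 1 [0°–38.9°] cycloidal, h=20: full span → s += 20 → s = 20.0000
seg 2 [38.9°–68.4°] uniform, h=13: full span → s += 13 → s = 33.0000
seg 3 [68.4°–246.6°] cycloidal, h=29: full span → s += 29 → s = 62.0000
seg 4 [246.6°–274.2°] cycloidal, h=27: full span → s += 27 → s = 89.0000
seg 5 [274.2°–298.1°] cycloidal, h=27: θ=278.6° here. β=4.4, B=23.9. 27·(0.1841 − sin(2π·0.1841)/(2π)) = 1.0367 → s = 90.0367

90.0367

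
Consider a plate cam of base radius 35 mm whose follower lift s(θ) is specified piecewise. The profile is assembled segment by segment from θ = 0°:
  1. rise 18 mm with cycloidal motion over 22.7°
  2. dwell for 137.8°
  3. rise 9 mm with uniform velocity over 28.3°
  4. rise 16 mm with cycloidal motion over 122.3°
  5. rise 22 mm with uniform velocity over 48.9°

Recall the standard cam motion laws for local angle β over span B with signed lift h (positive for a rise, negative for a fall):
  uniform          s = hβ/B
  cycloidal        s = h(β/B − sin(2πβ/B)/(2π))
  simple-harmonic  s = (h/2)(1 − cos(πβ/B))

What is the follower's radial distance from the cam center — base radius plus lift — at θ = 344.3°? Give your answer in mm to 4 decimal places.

seg 1 [0°–22.7°] cycloidal, h=18: full span → s += 18 → s = 18.0000
seg 2 [22.7°–160.5°] dwell: s stays 18.0000
seg 3 [160.5°–188.8°] uniform, h=9: full span → s += 9 → s = 27.0000
seg 4 [188.8°–311.1°] cycloidal, h=16: full span → s += 16 → s = 43.0000
seg 5 [311.1°–360°] uniform, h=22: θ=344.3° here. β=33.2, B=48.9. 22·33.2/48.9 = 14.9366 → s = 57.9366
radial distance = base radius + s = 35 + 57.9366 = 92.9366

92.9366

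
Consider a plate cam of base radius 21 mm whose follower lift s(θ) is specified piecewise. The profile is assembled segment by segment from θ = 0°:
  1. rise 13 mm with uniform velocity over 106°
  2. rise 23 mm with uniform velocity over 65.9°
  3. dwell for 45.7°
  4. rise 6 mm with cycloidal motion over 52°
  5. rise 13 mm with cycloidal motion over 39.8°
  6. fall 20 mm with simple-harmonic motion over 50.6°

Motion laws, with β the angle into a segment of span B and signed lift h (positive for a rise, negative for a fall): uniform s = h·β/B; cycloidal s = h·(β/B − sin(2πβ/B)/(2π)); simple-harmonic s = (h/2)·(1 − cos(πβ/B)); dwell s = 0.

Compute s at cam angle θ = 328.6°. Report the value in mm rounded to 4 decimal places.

seg 1 [0°–106°] uniform, h=13: full span → s += 13 → s = 13.0000
seg 2 [106°–171.9°] uniform, h=23: full span → s += 23 → s = 36.0000
seg 3 [171.9°–217.6°] dwell: s stays 36.0000
seg 4 [217.6°–269.6°] cycloidal, h=6: full span → s += 6 → s = 42.0000
seg 5 [269.6°–309.4°] cycloidal, h=13: full span → s += 13 → s = 55.0000
seg 6 [309.4°–360°] simple-harmonic, h=-20: θ=328.6° here. β=19.2, B=50.6. -20/2·(1 − cos(π·0.3794)) = -6.3026 → s = 48.6974

48.6974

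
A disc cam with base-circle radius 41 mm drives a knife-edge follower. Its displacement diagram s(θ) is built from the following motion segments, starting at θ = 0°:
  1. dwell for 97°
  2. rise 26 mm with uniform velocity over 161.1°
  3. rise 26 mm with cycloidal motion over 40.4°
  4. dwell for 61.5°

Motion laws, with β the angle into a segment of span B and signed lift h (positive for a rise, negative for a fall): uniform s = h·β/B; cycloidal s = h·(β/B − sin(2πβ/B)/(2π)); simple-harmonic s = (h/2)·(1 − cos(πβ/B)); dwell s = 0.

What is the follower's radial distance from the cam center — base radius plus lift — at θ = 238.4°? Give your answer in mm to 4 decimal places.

seg 1 [0°–97°] dwell: s stays 0.0000
seg 2 [97°–258.1°] uniform, h=26: θ=238.4° here. β=141.4, B=161.1. 26·141.4/161.1 = 22.8206 → s = 22.8206
radial distance = base radius + s = 41 + 22.8206 = 63.8206

63.8206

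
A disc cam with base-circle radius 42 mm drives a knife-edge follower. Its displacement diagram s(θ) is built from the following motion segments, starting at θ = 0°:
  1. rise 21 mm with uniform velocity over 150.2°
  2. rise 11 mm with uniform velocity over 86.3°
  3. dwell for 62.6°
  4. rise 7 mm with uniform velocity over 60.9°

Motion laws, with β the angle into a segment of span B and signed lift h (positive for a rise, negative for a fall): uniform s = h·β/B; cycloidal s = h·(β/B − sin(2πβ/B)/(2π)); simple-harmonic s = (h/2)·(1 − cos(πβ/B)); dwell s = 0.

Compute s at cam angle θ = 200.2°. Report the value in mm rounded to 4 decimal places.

seg 1 [0°–150.2°] uniform, h=21: full span → s += 21 → s = 21.0000
seg 2 [150.2°–236.5°] uniform, h=11: θ=200.2° here. β=50, B=86.3. 11·50/86.3 = 6.3731 → s = 27.3731

27.3731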